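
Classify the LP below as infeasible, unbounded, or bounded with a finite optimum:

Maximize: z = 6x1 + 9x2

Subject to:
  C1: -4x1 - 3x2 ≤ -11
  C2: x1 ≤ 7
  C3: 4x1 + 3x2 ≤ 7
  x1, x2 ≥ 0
C3 requires 4x1 + 3x2 ≤ 7, while C1 (-4x1 - 3x2 ≤ -11) is equivalent to 4x1 + 3x2 ≥ 11. Together they would need 11 ≤ 4x1 + 3x2 ≤ 7, which is impossible since 11 > 7. No point satisfies all constraints.

The feasible region is empty; the LP is infeasible.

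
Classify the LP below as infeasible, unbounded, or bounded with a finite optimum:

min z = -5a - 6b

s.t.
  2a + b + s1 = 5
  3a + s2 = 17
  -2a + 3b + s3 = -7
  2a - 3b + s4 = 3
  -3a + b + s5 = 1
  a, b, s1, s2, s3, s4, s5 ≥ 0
The row 2a - 3b + s4 = 3 with s4 ≥ 0 requires 2a - 3b ≤ 3, while the row -2a + 3b + s3 = -7 with s3 ≥ 0 is equivalent to 2a - 3b ≥ 7. Together they would need 7 ≤ 2a - 3b ≤ 3, which is impossible since 7 > 3. No point satisfies all constraints.

Infeasible: no point satisfies all constraints simultaneously.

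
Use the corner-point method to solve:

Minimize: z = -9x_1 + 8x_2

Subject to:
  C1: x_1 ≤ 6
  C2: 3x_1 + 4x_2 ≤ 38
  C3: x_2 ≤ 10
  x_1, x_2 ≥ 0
Each vertex is the intersection of two constraint boundaries that also satisfies all remaining constraints:
  x_1 = 0 and x_2 = 0 → (0, 0)
  x_1 = 6 and x_2 = 0 → (6, 0)
  x_1 = 6 and 3x_1 + 4x_2 = 38 → (6, 5)
  3x_1 + 4x_2 = 38 and x_1 = 0 → (0, 9.5)

Evaluating z = -9x_1 + 8x_2 at each vertex:
  (0, 0): z = 0
  (6, 0): z = -54
  (6, 5): z = -14
  (0, 9.5): z = 76

The minimum is at (6, 0) with z = -54.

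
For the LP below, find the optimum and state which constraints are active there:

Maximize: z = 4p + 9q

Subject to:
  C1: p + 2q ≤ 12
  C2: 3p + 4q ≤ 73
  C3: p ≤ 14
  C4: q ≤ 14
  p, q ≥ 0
Optimal: p = 0, q = 6
Slack at optimum:
  C1: slack = 0 (binding)
  C2: slack = 49
  C3: slack = 14
  C4: slack = 8
  p ≥ 0: p = 0 (binding)
  q ≥ 0: q = 6
Binding constraints: C1, p ≥ 0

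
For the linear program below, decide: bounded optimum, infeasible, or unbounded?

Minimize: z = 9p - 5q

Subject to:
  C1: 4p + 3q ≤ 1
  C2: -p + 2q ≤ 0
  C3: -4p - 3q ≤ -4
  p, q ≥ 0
C1 requires 4p + 3q ≤ 1, while C3 (-4p - 3q ≤ -4) is equivalent to 4p + 3q ≥ 4. Together they would need 4 ≤ 4p + 3q ≤ 1, which is impossible since 4 > 1. No point satisfies all constraints.

Infeasible: no point satisfies all constraints simultaneously.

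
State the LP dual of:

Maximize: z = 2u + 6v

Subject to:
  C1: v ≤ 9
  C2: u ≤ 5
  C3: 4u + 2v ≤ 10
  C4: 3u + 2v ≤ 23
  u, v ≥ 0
Minimize: z = 9y1 + 5y2 + 10y3 + 23y4

Subject to:
  C1: -y2 - 4y3 - 3y4 ≤ -2
  C2: -y1 - 2y3 - 2y4 ≤ -6
  y1, y2, y3, y4 ≥ 0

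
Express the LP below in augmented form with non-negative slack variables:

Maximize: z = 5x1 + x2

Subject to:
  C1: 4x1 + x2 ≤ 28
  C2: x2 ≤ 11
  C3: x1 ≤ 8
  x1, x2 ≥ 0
max z = 5x1 + x2

s.t.
  4x1 + x2 + s1 = 28
  x2 + s2 = 11
  x1 + s3 = 8
  x1, x2, s1, s2, s3 ≥ 0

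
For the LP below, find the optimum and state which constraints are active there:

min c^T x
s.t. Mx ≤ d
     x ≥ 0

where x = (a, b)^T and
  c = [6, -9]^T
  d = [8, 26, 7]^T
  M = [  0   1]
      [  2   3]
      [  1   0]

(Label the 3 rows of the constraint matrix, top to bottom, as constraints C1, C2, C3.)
Optimal: a = 0, b = 8
Slack at optimum:
  C1: slack = 0 (binding)
  C2: slack = 2
  C3: slack = 7
  a ≥ 0: a = 0 (binding)
  b ≥ 0: b = 8
Binding constraints: C1, a ≥ 0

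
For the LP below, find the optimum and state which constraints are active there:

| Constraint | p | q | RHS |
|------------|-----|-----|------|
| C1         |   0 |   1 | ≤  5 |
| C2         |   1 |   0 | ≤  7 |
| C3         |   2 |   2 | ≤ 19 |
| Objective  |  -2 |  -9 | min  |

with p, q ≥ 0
Optimal: p = 4.5, q = 5
Slack at optimum:
  C1: slack = 0 (binding)
  C2: slack = 2.5
  C3: slack = 0 (binding)
  p ≥ 0: p = 4.5
  q ≥ 0: q = 5
Binding constraints: C1, C3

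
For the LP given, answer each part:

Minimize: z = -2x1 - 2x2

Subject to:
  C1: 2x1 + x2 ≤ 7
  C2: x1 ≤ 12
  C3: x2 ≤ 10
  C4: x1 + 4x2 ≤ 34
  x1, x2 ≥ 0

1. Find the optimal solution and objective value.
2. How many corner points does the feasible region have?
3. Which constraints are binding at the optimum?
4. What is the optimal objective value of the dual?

1. x1 = 0, x2 = 7, z = -14
2. 3
3. C1, x1 ≥ 0
4. -14 (by strong duality, equal to the primal optimum)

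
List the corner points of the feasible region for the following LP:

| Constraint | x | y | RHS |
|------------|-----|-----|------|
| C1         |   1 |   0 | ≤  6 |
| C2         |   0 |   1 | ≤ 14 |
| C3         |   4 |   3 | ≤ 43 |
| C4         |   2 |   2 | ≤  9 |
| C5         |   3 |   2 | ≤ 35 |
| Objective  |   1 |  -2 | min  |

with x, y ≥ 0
Each vertex is the intersection of two constraint boundaries that also satisfies all remaining constraints:
  x = 0 and y = 0 → (0, 0)
  2x + 2y = 9 and y = 0 → (4.5, 0)
  2x + 2y = 9 and x = 0 → (0, 4.5)

Vertices: (0, 0), (4.5, 0), (0, 4.5)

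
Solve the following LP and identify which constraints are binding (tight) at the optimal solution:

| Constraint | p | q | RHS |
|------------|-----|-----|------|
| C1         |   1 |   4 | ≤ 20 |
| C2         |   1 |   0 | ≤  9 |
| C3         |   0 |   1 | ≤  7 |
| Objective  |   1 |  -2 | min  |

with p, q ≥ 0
Optimal: p = 0, q = 5
Binding: C1, p ≥ 0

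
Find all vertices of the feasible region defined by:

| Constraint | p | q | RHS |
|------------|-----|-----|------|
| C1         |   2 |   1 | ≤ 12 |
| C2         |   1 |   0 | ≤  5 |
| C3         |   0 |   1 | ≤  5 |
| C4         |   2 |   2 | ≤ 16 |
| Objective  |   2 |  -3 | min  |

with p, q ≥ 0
Each vertex is the intersection of two constraint boundaries that also satisfies all remaining constraints:
  p = 0 and q = 0 → (0, 0)
  p = 5 and q = 0 → (5, 0)
  2p + q = 12 and p = 5 → (5, 2)
  2p + q = 12 and 2p + 2q = 16 → (4, 4)
  q = 5 and 2p + 2q = 16 → (3, 5)
  q = 5 and p = 0 → (0, 5)

Vertices: (0, 0), (5, 0), (5, 2), (4, 4), (3, 5), (0, 5)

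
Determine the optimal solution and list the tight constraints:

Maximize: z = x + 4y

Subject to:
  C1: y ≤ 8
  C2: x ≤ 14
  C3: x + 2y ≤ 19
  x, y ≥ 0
Optimal: x = 3, y = 8
Slack at optimum:
  C1: slack = 0 (binding)
  C2: slack = 11
  C3: slack = 0 (binding)
  x ≥ 0: x = 3
  y ≥ 0: y = 8
Binding constraints: C1, C3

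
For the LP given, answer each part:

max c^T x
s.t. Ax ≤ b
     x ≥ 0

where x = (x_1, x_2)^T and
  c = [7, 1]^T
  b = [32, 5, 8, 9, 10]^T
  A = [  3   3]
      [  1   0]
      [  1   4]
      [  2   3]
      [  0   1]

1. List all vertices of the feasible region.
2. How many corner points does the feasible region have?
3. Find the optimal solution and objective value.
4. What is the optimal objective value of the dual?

1. (0, 0), (4.5, 0), (2.4, 1.4), (0, 2)
2. 4
3. x_1 = 4.5, x_2 = 0, z = 31.5
4. 31.5 (by strong duality, equal to the primal optimum)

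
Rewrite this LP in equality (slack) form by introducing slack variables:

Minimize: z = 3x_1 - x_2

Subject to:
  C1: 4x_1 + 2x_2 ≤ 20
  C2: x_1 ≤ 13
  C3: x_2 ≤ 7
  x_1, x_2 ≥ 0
min z = 3x_1 - x_2

s.t.
  4x_1 + 2x_2 + s1 = 20
  x_1 + s2 = 13
  x_2 + s3 = 7
  x_1, x_2, s1, s2, s3 ≥ 0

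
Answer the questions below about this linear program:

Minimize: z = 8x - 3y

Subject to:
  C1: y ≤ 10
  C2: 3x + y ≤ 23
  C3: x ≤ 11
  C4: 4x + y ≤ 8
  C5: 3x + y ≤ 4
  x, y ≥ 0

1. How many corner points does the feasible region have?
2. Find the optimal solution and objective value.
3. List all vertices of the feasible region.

1. 3
2. x = 0, y = 4, z = -12
3. (0, 0), (1.333, 0), (0, 4)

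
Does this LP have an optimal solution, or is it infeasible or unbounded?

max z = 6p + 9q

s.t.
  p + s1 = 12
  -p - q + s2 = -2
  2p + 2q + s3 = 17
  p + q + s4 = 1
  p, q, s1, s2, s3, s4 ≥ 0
The row p + q + s4 = 1 with s4 ≥ 0 requires p + q ≤ 1, while the row -p - q + s2 = -2 with s2 ≥ 0 is equivalent to p + q ≥ 2. Together they would need 2 ≤ p + q ≤ 1, which is impossible since 2 > 1. No point satisfies all constraints.

Infeasible — the constraint set is empty.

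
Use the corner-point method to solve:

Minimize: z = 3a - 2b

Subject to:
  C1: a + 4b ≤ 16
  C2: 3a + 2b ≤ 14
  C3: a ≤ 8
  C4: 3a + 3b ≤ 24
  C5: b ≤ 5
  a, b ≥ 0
a = 0, b = 4, z = -8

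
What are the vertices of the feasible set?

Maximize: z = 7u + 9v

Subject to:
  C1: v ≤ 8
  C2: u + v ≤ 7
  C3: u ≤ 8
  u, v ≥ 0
Each vertex is the intersection of two constraint boundaries that also satisfies all remaining constraints:
  u = 0 and v = 0 → (0, 0)
  u + v = 7 and v = 0 → (7, 0)
  u + v = 7 and u = 0 → (0, 7)

Vertices: (0, 0), (7, 0), (0, 7)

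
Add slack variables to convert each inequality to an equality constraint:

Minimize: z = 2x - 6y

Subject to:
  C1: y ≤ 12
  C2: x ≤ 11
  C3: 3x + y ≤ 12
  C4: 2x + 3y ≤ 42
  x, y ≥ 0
min z = 2x - 6y

s.t.
  y + s1 = 12
  x + s2 = 11
  3x + y + s3 = 12
  2x + 3y + s4 = 42
  x, y, s1, s2, s3, s4 ≥ 0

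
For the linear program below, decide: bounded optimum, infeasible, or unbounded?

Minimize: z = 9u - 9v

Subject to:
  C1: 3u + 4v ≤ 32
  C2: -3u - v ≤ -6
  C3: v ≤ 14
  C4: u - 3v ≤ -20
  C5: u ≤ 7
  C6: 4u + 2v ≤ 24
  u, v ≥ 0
The point (0, 8) satisfies every constraint, so the LP is feasible; the constraints give u ≤ 7 and v ≤ 14, which with u, v ≥ 0 keep the feasible region inside a bounded box. A feasible, bounded LP attains a finite optimum at a vertex.

Evaluating z = 9u - 9v at each vertex:
  (0, 6.667): z = -60
  (1.231, 7.077): z = -52.62
  (0, 8): z = -72

Feasible with finite optimum z* = -72 at (0, 8).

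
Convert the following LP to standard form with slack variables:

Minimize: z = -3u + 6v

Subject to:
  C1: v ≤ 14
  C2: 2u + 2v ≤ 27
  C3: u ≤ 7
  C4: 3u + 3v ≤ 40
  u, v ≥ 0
min z = -3u + 6v

s.t.
  v + s1 = 14
  2u + 2v + s2 = 27
  u + s3 = 7
  3u + 3v + s4 = 40
  u, v, s1, s2, s3, s4 ≥ 0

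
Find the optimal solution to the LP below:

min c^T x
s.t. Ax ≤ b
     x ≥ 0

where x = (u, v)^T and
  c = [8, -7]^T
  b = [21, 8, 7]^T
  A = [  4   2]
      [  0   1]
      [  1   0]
Each vertex is the intersection of two constraint boundaries that also satisfies all remaining constraints:
  u = 0 and v = 0 → (0, 0)
  4u + 2v = 21 and v = 0 → (5.25, 0)
  4u + 2v = 21 and v = 8 → (1.25, 8)
  v = 8 and u = 0 → (0, 8)

Evaluating z = 8u - 7v at each vertex:
  (0, 0): z = 0
  (5.25, 0): z = 42
  (1.25, 8): z = -46
  (0, 8): z = -56

The minimum is at (0, 8) with z = -56.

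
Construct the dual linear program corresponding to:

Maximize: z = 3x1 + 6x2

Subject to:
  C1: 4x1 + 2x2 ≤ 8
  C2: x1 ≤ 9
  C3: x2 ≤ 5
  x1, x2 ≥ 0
Minimize: z = 8y1 + 9y2 + 5y3

Subject to:
  C1: -4y1 - y2 ≤ -3
  C2: -2y1 - y3 ≤ -6
  y1, y2, y3 ≥ 0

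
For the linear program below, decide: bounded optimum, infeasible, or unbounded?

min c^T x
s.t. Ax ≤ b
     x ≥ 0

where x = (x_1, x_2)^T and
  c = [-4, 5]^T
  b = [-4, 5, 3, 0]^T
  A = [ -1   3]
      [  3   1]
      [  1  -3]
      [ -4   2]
One constraint requires x_1 - 3x_2 ≤ 3, while the constraint -x_1 + 3x_2 ≤ -4 is equivalent to x_1 - 3x_2 ≥ 4. Together they would need 4 ≤ x_1 - 3x_2 ≤ 3, which is impossible since 4 > 3. No point satisfies all constraints.

The feasible region is empty; the LP is infeasible.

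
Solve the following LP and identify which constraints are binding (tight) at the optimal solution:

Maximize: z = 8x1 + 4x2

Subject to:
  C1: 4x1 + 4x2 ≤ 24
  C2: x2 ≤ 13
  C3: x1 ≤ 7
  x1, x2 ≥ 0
Optimal: x1 = 6, x2 = 0
Binding: C1, x2 ≥ 0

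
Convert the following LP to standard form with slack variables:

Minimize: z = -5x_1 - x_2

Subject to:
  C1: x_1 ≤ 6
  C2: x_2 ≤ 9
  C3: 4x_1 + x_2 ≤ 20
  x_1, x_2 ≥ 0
min z = -5x_1 - x_2

s.t.
  x_1 + s1 = 6
  x_2 + s2 = 9
  4x_1 + x_2 + s3 = 20
  x_1, x_2, s1, s2, s3 ≥ 0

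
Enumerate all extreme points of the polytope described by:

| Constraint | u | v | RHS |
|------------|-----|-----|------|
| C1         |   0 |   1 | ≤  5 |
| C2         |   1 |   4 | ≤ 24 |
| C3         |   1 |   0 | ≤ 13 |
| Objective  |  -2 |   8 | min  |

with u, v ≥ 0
Each vertex is the intersection of two constraint boundaries that also satisfies all remaining constraints:
  u = 0 and v = 0 → (0, 0)
  u = 13 and v = 0 → (13, 0)
  u + 4v = 24 and u = 13 → (13, 2.75)
  v = 5 and u + 4v = 24 → (4, 5)
  v = 5 and u = 0 → (0, 5)

Vertices: (0, 0), (13, 0), (13, 2.75), (4, 5), (0, 5)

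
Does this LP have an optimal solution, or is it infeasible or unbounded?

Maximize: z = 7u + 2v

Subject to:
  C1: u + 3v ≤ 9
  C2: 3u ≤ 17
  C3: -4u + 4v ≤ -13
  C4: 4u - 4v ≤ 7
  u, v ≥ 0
C4 requires 4u - 4v ≤ 7, while C3 (-4u + 4v ≤ -13) is equivalent to 4u - 4v ≥ 13. Together they would need 13 ≤ 4u - 4v ≤ 7, which is impossible since 13 > 7. No point satisfies all constraints.

Infeasible: no point satisfies all constraints simultaneously.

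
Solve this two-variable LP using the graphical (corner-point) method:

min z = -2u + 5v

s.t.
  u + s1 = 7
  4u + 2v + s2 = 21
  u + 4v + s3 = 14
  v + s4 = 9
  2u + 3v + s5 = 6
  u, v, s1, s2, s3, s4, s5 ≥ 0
Each vertex is the intersection of two constraint boundaries that also satisfies all remaining constraints:
  u = 0 and v = 0 → (0, 0)
  2u + 3v = 6 and v = 0 → (3, 0)
  2u + 3v = 6 and u = 0 → (0, 2)

Evaluating z = -2u + 5v at each vertex:
  (0, 0): z = 0
  (3, 0): z = -6
  (0, 2): z = 10

The minimum is at (3, 0) with z = -6.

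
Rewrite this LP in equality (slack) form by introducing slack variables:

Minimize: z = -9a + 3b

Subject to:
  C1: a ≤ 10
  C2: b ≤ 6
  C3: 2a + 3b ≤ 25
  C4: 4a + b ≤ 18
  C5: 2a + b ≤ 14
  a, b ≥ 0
min z = -9a + 3b

s.t.
  a + s1 = 10
  b + s2 = 6
  2a + 3b + s3 = 25
  4a + b + s4 = 18
  2a + b + s5 = 14
  a, b, s1, s2, s3, s4, s5 ≥ 0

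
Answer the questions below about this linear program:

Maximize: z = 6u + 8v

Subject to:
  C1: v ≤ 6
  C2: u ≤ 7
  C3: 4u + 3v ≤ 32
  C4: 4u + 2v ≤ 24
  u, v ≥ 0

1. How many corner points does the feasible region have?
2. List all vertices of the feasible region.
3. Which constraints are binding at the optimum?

1. 4
2. (0, 0), (6, 0), (3, 6), (0, 6)
3. C1, C4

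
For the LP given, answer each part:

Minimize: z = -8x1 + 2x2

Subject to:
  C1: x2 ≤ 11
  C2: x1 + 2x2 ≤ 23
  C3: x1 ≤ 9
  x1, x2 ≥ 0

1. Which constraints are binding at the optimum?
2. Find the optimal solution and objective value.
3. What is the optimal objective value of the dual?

1. C3, x2 ≥ 0
2. x1 = 9, x2 = 0, z = -72
3. -72 (by strong duality, equal to the primal optimum)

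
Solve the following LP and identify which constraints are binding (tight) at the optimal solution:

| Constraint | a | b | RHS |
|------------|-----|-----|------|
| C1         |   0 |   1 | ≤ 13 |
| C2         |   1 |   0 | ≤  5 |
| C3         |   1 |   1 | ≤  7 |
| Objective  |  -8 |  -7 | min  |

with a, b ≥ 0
Optimal: a = 5, b = 2
Binding: C2, C3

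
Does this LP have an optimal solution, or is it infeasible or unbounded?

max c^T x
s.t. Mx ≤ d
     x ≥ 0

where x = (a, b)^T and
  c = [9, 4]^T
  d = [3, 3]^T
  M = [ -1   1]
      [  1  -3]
Feasible point: (0, 0) satisfies every constraint, so the LP is feasible.
Direction d = (1, 1): for each constraint row a, a·d ≤ 0 —
  (-1)(1) + (1)(1) = 0 ≤ 0
  (1)(1) + (-3)(1) = -2 ≤ 0
and d ≥ 0, so (0, 0) + t·d stays feasible for every t ≥ 0. Along this ray z = 9a + 4b changes by 13 per unit t, so z → +∞.

The LP is unbounded; z can be made arbitrarily large.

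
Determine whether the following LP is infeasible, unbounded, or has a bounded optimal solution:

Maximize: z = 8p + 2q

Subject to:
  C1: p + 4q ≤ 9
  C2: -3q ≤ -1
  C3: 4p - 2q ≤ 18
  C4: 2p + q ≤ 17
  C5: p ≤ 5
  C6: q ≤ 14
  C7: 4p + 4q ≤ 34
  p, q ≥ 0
The point (5, 1) satisfies every constraint, so the LP is feasible; the constraints give p ≤ 5 and q ≤ 14, which with p, q ≥ 0 keep the feasible region inside a bounded box. A feasible, bounded LP attains a finite optimum at a vertex.

Evaluating z = 8p + 2q at each vertex:
  (0, 0.3333): z = 0.6667
  (4.667, 0.3333): z = 38
  (5, 1): z = 42
  (0, 2.25): z = 4.5

Bounded optimum: z* = 42 at (5, 1).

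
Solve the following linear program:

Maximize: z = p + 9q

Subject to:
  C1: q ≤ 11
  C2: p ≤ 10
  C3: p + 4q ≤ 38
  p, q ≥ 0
p = 0, q = 9.5, z = 85.5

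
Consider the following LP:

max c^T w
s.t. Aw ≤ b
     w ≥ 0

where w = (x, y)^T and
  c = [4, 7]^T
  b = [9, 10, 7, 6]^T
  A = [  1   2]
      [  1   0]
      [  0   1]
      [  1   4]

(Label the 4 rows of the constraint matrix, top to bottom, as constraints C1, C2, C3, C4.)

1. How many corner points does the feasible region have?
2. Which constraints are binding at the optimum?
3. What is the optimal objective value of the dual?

1. 3
2. C4, y ≥ 0
3. 24 (by strong duality, equal to the primal optimum)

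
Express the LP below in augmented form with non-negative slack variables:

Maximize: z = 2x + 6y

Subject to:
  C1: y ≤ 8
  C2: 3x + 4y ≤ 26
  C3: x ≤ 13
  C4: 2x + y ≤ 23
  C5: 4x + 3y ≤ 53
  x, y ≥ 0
max z = 2x + 6y

s.t.
  y + s1 = 8
  3x + 4y + s2 = 26
  x + s3 = 13
  2x + y + s4 = 23
  4x + 3y + s5 = 53
  x, y, s1, s2, s3, s4, s5 ≥ 0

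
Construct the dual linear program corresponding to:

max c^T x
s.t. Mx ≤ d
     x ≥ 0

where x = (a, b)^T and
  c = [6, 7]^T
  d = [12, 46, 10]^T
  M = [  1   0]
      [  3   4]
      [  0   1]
Minimize: z = 12y1 + 46y2 + 10y3

Subject to:
  C1: -y1 - 3y2 ≤ -6
  C2: -4y2 - y3 ≤ -7
  y1, y2, y3 ≥ 0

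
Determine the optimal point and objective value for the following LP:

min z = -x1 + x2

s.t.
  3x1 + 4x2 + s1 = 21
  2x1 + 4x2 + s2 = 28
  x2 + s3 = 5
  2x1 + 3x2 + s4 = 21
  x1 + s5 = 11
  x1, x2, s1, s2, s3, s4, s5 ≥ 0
x1 = 7, x2 = 0, z = -7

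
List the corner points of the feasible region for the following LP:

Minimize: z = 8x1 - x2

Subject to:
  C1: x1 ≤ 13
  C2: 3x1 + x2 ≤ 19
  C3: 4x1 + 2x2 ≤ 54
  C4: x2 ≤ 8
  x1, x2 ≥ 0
Each vertex is the intersection of two constraint boundaries that also satisfies all remaining constraints:
  x1 = 0 and x2 = 0 → (0, 0)
  3x1 + x2 = 19 and x2 = 0 → (6.333, 0)
  3x1 + x2 = 19 and x2 = 8 → (3.667, 8)
  x2 = 8 and x1 = 0 → (0, 8)

Vertices: (0, 0), (6.333, 0), (3.667, 8), (0, 8)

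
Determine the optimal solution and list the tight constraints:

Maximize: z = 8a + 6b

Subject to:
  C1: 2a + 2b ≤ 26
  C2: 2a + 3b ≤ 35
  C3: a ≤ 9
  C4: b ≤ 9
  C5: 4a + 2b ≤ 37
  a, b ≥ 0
Optimal: a = 5.5, b = 7.5
Binding: C1, C5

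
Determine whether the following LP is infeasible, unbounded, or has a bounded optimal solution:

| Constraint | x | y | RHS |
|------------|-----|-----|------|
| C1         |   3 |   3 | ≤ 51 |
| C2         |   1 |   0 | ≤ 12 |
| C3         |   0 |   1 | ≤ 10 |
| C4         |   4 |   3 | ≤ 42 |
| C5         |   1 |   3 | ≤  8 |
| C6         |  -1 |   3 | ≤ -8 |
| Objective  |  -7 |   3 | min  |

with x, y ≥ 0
The point (8, 0) satisfies every constraint, so the LP is feasible; the constraints give x ≤ 12 and y ≤ 10, which with x, y ≥ 0 keep the feasible region inside a bounded box. A feasible, bounded LP attains a finite optimum at a vertex.

The LP has an optimal solution: (8, 0) with z = -56.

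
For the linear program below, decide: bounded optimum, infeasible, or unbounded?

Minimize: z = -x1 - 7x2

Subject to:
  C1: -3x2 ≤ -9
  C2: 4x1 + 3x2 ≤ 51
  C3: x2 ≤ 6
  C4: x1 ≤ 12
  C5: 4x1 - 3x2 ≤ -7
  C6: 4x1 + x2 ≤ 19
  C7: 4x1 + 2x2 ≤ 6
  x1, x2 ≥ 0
The point (0, 3) satisfies every constraint, so the LP is feasible; the constraints give x1 ≤ 12 and x2 ≤ 6, which with x1, x2 ≥ 0 keep the feasible region inside a bounded box. A feasible, bounded LP attains a finite optimum at a vertex.

Evaluating z = -x1 - 7x2 at each vertex:
  (0, 3): z = -21

Feasible with finite optimum z* = -21 at (0, 3).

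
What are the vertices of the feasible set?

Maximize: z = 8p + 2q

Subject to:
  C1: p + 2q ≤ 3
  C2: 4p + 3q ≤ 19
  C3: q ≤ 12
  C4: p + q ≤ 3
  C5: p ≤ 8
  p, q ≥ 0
Each vertex is the intersection of two constraint boundaries that also satisfies all remaining constraints:
  p = 0 and q = 0 → (0, 0)
  p + 2q = 3 and p + q = 3 → (3, 0)
  p + 2q = 3 and p = 0 → (0, 1.5)

Vertices: (0, 0), (3, 0), (0, 1.5)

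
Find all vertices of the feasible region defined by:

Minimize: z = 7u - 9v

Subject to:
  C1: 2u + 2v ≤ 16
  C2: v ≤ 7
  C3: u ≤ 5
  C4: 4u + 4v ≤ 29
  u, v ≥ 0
Each vertex is the intersection of two constraint boundaries that also satisfies all remaining constraints:
  u = 0 and v = 0 → (0, 0)
  u = 5 and v = 0 → (5, 0)
  u = 5 and 4u + 4v = 29 → (5, 2.25)
  v = 7 and 4u + 4v = 29 → (0.25, 7)
  v = 7 and u = 0 → (0, 7)

Vertices: (0, 0), (5, 0), (5, 2.25), (0.25, 7), (0, 7)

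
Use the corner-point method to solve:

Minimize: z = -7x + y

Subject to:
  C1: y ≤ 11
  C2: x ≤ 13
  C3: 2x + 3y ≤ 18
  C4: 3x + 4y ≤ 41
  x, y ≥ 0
Each vertex is the intersection of two constraint boundaries that also satisfies all remaining constraints:
  x = 0 and y = 0 → (0, 0)
  2x + 3y = 18 and y = 0 → (9, 0)
  2x + 3y = 18 and x = 0 → (0, 6)

Evaluating z = -7x + y at each vertex:
  (0, 0): z = 0
  (9, 0): z = -63
  (0, 6): z = 6

The minimum is at (9, 0) with z = -63.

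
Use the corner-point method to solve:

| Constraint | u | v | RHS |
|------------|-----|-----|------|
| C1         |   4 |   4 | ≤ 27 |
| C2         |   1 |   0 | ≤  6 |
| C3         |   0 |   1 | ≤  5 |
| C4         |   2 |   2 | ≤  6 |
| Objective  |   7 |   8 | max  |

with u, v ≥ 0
Each vertex is the intersection of two constraint boundaries that also satisfies all remaining constraints:
  u = 0 and v = 0 → (0, 0)
  2u + 2v = 6 and v = 0 → (3, 0)
  2u + 2v = 6 and u = 0 → (0, 3)

Evaluating z = 7u + 8v at each vertex:
  (0, 0): z = 0
  (3, 0): z = 21
  (0, 3): z = 24

The maximum is at (0, 3) with z = 24.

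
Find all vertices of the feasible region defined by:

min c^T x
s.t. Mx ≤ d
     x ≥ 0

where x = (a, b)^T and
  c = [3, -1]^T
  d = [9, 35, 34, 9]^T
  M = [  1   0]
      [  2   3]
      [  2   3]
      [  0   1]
Each vertex is the intersection of two constraint boundaries that also satisfies all remaining constraints:
  a = 0 and b = 0 → (0, 0)
  a = 9 and b = 0 → (9, 0)
  a = 9 and 2a + 3b = 34 → (9, 5.333)
  2a + 3b = 34 and b = 9 → (3.5, 9)
  b = 9 and a = 0 → (0, 9)

Vertices: (0, 0), (9, 0), (9, 5.333), (3.5, 9), (0, 9)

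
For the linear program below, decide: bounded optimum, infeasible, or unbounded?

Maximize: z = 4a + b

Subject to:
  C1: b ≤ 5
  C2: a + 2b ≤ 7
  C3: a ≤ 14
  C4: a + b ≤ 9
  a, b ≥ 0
The point (7, 0) satisfies every constraint, so the LP is feasible; the constraints give a ≤ 14 and b ≤ 5, which with a, b ≥ 0 keep the feasible region inside a bounded box. A feasible, bounded LP attains a finite optimum at a vertex.

Evaluating z = 4a + b at each vertex:
  (0, 0): z = 0
  (7, 0): z = 28
  (0, 3.5): z = 3.5

Bounded optimum: z* = 28 at (7, 0).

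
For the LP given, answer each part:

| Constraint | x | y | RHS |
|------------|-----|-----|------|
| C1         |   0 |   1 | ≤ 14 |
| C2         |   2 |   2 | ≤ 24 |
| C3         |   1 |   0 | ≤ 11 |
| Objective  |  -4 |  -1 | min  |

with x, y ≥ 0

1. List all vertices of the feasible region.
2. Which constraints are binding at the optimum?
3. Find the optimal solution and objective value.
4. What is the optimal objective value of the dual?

1. (0, 0), (11, 0), (11, 1), (0, 12)
2. C2, C3
3. x = 11, y = 1, z = -45
4. -45 (by strong duality, equal to the primal optimum)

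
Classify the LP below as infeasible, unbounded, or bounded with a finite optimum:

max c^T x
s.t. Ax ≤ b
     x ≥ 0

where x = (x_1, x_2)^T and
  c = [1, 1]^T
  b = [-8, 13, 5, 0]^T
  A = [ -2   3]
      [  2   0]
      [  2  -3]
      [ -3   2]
One constraint requires 2x_1 - 3x_2 ≤ 5, while the constraint -2x_1 + 3x_2 ≤ -8 is equivalent to 2x_1 - 3x_2 ≥ 8. Together they would need 8 ≤ 2x_1 - 3x_2 ≤ 5, which is impossible since 8 > 5. No point satisfies all constraints.

Infeasible — the constraint set is empty.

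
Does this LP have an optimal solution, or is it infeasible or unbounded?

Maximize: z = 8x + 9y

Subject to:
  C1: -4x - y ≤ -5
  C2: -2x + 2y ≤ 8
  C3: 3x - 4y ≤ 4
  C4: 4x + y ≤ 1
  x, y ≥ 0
C4 requires 4x + y ≤ 1, while C1 (-4x - y ≤ -5) is equivalent to 4x + y ≥ 5. Together they would need 5 ≤ 4x + y ≤ 1, which is impossible since 5 > 1. No point satisfies all constraints.

Infeasible: no point satisfies all constraints simultaneously.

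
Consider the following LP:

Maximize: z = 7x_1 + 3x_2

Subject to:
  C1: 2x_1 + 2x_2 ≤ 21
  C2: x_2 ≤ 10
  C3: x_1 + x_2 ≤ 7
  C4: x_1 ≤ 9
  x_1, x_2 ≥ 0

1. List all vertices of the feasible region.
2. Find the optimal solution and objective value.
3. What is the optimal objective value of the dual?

1. (0, 0), (7, 0), (0, 7)
2. x_1 = 7, x_2 = 0, z = 49
3. 49 (by strong duality, equal to the primal optimum)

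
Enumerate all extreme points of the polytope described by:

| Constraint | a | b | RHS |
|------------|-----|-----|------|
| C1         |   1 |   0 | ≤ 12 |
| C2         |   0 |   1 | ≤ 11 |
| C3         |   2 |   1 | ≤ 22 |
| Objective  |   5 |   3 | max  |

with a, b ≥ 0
Each vertex is the intersection of two constraint boundaries that also satisfies all remaining constraints:
  a = 0 and b = 0 → (0, 0)
  2a + b = 22 and b = 0 → (11, 0)
  b = 11 and 2a + b = 22 → (5.5, 11)
  b = 11 and a = 0 → (0, 11)

Vertices: (0, 0), (11, 0), (5.5, 11), (0, 11)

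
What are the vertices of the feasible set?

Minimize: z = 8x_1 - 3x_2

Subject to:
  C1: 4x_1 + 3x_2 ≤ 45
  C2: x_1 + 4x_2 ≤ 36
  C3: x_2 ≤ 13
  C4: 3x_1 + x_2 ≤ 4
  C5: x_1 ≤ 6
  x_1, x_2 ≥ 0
Each vertex is the intersection of two constraint boundaries that also satisfies all remaining constraints:
  x_1 = 0 and x_2 = 0 → (0, 0)
  3x_1 + x_2 = 4 and x_2 = 0 → (1.333, 0)
  3x_1 + x_2 = 4 and x_1 = 0 → (0, 4)

Vertices: (0, 0), (1.333, 0), (0, 4)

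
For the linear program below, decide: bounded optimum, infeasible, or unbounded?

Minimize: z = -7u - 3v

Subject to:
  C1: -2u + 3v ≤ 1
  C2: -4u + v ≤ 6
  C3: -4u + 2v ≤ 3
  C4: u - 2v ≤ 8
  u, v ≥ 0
Feasible point: (0, 0) satisfies every constraint, so the LP is feasible.
Direction d = (3, 2): for each constraint row a, a·d ≤ 0 —
  (-2)(3) + (3)(2) = 0 ≤ 0
  (-4)(3) + (1)(2) = -10 ≤ 0
  (-4)(3) + (2)(2) = -8 ≤ 0
  (1)(3) + (-2)(2) = -1 ≤ 0
and d ≥ 0, so (0, 0) + t·d stays feasible for every t ≥ 0. Along this ray z = -7u - 3v changes by -27 per unit t, so z → −∞.

Unbounded — the objective can decrease without bound over the feasible region.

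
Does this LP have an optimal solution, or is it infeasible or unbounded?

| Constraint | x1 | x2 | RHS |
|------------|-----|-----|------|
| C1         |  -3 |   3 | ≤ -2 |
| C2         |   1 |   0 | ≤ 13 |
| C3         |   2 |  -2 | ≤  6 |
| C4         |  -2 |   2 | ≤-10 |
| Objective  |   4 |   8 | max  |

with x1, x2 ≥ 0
C3 requires 2x1 - 2x2 ≤ 6, while C4 (-2x1 + 2x2 ≤ -10) is equivalent to 2x1 - 2x2 ≥ 10. Together they would need 10 ≤ 2x1 - 2x2 ≤ 6, which is impossible since 10 > 6. No point satisfies all constraints.

The feasible region is empty; the LP is infeasible.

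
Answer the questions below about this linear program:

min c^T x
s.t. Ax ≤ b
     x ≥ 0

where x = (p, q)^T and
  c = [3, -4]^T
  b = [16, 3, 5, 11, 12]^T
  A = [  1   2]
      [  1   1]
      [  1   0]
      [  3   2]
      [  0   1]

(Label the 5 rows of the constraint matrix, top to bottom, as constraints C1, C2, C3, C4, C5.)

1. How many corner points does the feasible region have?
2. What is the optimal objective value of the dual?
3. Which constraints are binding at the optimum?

1. 3
2. -12 (by strong duality, equal to the primal optimum)
3. C2, p ≥ 0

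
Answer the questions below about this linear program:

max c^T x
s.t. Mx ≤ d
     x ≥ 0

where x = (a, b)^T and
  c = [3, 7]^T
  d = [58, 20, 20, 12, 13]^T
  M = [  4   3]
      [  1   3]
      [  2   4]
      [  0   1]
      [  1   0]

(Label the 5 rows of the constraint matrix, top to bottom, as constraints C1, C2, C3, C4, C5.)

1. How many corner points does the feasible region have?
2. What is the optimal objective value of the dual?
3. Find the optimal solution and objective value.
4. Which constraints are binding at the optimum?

1. 3
2. 35 (by strong duality, equal to the primal optimum)
3. a = 0, b = 5, z = 35
4. C3, a ≥ 0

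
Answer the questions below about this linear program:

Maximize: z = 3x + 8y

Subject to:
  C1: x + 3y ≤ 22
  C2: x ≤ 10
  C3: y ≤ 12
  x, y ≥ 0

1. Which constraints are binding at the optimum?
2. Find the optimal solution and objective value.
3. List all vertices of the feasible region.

1. C1, C2
2. x = 10, y = 4, z = 62
3. (0, 0), (10, 0), (10, 4), (0, 7.333)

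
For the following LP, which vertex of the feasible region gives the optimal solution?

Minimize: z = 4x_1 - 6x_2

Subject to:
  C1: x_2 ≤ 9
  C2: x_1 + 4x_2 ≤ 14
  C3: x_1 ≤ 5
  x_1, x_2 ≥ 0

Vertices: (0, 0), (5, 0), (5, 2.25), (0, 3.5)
Evaluating z = 4x_1 - 6x_2 at each vertex:
  (0, 0): z = 0
  (5, 0): z = 20
  (5, 2.25): z = 6.5
  (0, 3.5): z = -21

The smallest value is z = -21, attained at (0, 3.5).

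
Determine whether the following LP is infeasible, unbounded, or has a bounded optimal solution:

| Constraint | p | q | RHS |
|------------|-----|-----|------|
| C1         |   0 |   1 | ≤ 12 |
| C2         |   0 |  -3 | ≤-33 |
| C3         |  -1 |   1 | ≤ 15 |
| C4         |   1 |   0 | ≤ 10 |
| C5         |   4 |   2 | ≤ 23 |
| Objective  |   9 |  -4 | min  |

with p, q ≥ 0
The point (0, 11.5) satisfies every constraint, so the LP is feasible; the constraints give p ≤ 10 and q ≤ 12, which with p, q ≥ 0 keep the feasible region inside a bounded box. A feasible, bounded LP attains a finite optimum at a vertex.

Evaluating z = 9p - 4q at each vertex:
  (0, 11): z = -44
  (0.25, 11): z = -41.75
  (0, 11.5): z = -46

Feasible with finite optimum z* = -46 at (0, 11.5).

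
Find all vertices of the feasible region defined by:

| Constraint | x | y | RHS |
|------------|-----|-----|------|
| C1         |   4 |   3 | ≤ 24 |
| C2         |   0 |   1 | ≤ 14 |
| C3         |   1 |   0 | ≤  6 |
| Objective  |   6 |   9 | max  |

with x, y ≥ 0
Each vertex is the intersection of two constraint boundaries that also satisfies all remaining constraints:
  x = 0 and y = 0 → (0, 0)
  4x + 3y = 24 and x = 6 → (6, 0)
  4x + 3y = 24 and x = 0 → (0, 8)

Vertices: (0, 0), (6, 0), (0, 8)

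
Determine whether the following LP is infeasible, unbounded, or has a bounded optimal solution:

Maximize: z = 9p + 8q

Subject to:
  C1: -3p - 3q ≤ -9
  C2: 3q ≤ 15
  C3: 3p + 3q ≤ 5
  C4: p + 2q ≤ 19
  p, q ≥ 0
C3 requires 3p + 3q ≤ 5, while C1 (-3p - 3q ≤ -9) is equivalent to 3p + 3q ≥ 9. Together they would need 9 ≤ 3p + 3q ≤ 5, which is impossible since 9 > 5. No point satisfies all constraints.

Infeasible — the constraint set is empty.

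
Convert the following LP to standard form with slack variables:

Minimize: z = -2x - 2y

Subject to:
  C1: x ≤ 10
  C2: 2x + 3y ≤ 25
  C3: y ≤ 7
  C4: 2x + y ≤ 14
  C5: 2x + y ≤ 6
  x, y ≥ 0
min z = -2x - 2y

s.t.
  x + s1 = 10
  2x + 3y + s2 = 25
  y + s3 = 7
  2x + y + s4 = 14
  2x + y + s5 = 6
  x, y, s1, s2, s3, s4, s5 ≥ 0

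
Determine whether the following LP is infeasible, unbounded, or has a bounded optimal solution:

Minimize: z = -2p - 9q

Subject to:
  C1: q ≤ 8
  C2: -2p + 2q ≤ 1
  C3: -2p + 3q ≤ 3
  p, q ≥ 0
Feasible point: (0, 0) satisfies every constraint, so the LP is feasible.
Direction d = (1, 0): for each constraint row a, a·d ≤ 0 —
  (0)(1) + (1)(0) = 0 ≤ 0
  (-2)(1) + (2)(0) = -2 ≤ 0
  (-2)(1) + (3)(0) = -2 ≤ 0
and d ≥ 0, so (0, 0) + t·d stays feasible for every t ≥ 0. Along this ray z = -2p - 9q changes by -2 per unit t, so z → −∞.

Unbounded — the objective can decrease without bound over the feasible region.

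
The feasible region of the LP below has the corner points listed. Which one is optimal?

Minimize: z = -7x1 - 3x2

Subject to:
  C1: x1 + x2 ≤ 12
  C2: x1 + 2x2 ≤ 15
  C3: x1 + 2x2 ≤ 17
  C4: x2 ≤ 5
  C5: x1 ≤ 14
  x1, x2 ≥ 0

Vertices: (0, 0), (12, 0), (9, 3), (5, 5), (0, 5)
(12, 0) with z = -84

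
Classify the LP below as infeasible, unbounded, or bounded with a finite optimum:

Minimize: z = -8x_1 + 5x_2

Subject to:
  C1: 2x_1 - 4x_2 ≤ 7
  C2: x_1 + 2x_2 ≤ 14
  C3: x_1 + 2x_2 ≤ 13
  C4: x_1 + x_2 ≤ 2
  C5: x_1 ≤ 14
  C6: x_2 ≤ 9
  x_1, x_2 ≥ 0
The point (2, 0) satisfies every constraint, so the LP is feasible; the constraints give x_1 ≤ 14 and x_2 ≤ 9, which with x_1, x_2 ≥ 0 keep the feasible region inside a bounded box. A feasible, bounded LP attains a finite optimum at a vertex.

Feasible with finite optimum z* = -16 at (2, 0).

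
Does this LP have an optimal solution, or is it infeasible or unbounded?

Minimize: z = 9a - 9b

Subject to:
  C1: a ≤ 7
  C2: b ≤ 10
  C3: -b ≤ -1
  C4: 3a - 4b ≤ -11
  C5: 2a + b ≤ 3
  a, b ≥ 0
The point (0, 3) satisfies every constraint, so the LP is feasible; the constraints give a ≤ 7 and b ≤ 10, which with a, b ≥ 0 keep the feasible region inside a bounded box. A feasible, bounded LP attains a finite optimum at a vertex.

Evaluating z = 9a - 9b at each vertex:
  (0, 2.75): z = -24.75
  (0.09091, 2.818): z = -24.55
  (0, 3): z = -27

Feasible with finite optimum z* = -27 at (0, 3).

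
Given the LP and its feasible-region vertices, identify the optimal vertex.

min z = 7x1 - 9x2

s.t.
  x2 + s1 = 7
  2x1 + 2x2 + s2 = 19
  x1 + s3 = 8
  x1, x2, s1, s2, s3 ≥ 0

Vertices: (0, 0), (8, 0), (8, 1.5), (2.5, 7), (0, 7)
(0, 7) with z = -63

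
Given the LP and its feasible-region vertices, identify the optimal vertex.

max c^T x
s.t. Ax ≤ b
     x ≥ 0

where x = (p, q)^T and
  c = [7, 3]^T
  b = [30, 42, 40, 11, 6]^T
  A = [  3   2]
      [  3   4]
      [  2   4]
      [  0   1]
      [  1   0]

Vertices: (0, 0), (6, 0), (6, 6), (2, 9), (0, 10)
(6, 6) with z = 60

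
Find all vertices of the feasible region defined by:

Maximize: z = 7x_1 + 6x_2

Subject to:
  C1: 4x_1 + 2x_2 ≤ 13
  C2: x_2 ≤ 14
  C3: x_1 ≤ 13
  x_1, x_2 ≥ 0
Each vertex is the intersection of two constraint boundaries that also satisfies all remaining constraints:
  x_1 = 0 and x_2 = 0 → (0, 0)
  4x_1 + 2x_2 = 13 and x_2 = 0 → (3.25, 0)
  4x_1 + 2x_2 = 13 and x_1 = 0 → (0, 6.5)

Vertices: (0, 0), (3.25, 0), (0, 6.5)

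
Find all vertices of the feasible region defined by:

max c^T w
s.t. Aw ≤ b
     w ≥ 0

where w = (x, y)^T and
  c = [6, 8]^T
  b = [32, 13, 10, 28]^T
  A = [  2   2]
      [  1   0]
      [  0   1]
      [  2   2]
Each vertex is the intersection of two constraint boundaries that also satisfies all remaining constraints:
  x = 0 and y = 0 → (0, 0)
  x = 13 and y = 0 → (13, 0)
  x = 13 and 2x + 2y = 28 → (13, 1)
  y = 10 and 2x + 2y = 28 → (4, 10)
  y = 10 and x = 0 → (0, 10)

Vertices: (0, 0), (13, 0), (13, 1), (4, 10), (0, 10)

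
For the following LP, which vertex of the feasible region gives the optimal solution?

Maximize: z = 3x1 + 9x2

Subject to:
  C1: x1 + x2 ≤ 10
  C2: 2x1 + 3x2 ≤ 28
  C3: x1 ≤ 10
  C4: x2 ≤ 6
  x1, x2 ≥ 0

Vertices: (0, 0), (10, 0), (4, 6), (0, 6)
Evaluating z = 3x1 + 9x2 at each vertex:
  (0, 0): z = 0
  (10, 0): z = 30
  (4, 6): z = 66
  (0, 6): z = 54

The largest value is z = 66, attained at (4, 6).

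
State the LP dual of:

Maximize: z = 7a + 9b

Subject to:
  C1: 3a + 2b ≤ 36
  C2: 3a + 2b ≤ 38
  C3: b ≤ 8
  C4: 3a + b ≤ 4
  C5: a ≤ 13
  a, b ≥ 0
Minimize: z = 36y1 + 38y2 + 8y3 + 4y4 + 13y5

Subject to:
  C1: -3y1 - 3y2 - 3y4 - y5 ≤ -7
  C2: -2y1 - 2y2 - y3 - y4 ≤ -9
  y1, y2, y3, y4, y5 ≥ 0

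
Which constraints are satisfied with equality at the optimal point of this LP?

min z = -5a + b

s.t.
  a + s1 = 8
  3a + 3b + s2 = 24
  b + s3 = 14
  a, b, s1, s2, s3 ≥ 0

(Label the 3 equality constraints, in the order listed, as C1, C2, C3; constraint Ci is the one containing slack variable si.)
Optimal: a = 8, b = 0
Slack at optimum:
  C1: slack = 0 (binding)
  C2: slack = 0 (binding)
  C3: slack = 14
  a ≥ 0: a = 8
  b ≥ 0: b = 0 (binding)
Binding constraints: C1, C2, b ≥ 0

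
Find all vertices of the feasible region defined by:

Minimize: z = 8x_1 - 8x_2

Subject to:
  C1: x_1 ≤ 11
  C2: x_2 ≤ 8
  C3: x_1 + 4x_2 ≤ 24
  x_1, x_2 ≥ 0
Each vertex is the intersection of two constraint boundaries that also satisfies all remaining constraints:
  x_1 = 0 and x_2 = 0 → (0, 0)
  x_1 = 11 and x_2 = 0 → (11, 0)
  x_1 = 11 and x_1 + 4x_2 = 24 → (11, 3.25)
  x_1 + 4x_2 = 24 and x_1 = 0 → (0, 6)

Vertices: (0, 0), (11, 0), (11, 3.25), (0, 6)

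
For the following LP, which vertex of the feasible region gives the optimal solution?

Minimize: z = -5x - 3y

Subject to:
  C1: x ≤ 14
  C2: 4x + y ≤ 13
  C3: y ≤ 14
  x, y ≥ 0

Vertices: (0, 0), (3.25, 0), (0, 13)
Evaluating z = -5x - 3y at each vertex:
  (0, 0): z = 0
  (3.25, 0): z = -16.25
  (0, 13): z = -39

The smallest value is z = -39, attained at (0, 13).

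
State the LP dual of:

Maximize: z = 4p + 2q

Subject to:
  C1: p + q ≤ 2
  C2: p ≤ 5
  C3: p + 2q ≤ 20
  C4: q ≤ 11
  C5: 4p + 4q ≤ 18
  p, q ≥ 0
Minimize: z = 2y1 + 5y2 + 20y3 + 11y4 + 18y5

Subject to:
  C1: -y1 - y2 - y3 - 4y5 ≤ -4
  C2: -y1 - 2y3 - y4 - 4y5 ≤ -2
  y1, y2, y3, y4, y5 ≥ 0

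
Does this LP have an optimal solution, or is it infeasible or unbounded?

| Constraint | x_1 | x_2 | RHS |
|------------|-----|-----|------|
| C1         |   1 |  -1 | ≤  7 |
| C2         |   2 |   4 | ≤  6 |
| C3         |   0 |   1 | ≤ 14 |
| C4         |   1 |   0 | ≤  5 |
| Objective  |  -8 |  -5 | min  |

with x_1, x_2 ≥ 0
The point (3, 0) satisfies every constraint, so the LP is feasible; the constraints give x_1 ≤ 5 and x_2 ≤ 14, which with x_1, x_2 ≥ 0 keep the feasible region inside a bounded box. A feasible, bounded LP attains a finite optimum at a vertex.

Evaluating z = -8x_1 - 5x_2 at each vertex:
  (0, 0): z = 0
  (3, 0): z = -24
  (0, 1.5): z = -7.5

Feasible with finite optimum z* = -24 at (3, 0).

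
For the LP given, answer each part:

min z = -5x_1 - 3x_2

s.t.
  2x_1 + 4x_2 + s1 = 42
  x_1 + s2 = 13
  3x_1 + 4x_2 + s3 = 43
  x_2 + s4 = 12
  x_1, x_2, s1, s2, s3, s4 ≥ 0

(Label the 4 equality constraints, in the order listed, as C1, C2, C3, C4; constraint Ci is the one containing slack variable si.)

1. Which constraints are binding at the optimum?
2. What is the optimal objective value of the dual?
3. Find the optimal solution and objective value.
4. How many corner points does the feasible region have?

1. C2, C3
2. -68 (by strong duality, equal to the primal optimum)
3. x_1 = 13, x_2 = 1, z = -68
4. 5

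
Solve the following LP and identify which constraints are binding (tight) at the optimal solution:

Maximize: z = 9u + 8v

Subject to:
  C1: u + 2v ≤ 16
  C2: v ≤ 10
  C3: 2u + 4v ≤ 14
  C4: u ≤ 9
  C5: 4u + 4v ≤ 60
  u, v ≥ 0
Optimal: u = 7, v = 0
Binding: C3, v ≥ 0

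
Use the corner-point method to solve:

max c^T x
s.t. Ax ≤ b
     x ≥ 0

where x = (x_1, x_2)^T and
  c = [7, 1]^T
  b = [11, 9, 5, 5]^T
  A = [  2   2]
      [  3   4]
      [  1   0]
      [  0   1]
Each vertex is the intersection of two constraint boundaries that also satisfies all remaining constraints:
  x_1 = 0 and x_2 = 0 → (0, 0)
  3x_1 + 4x_2 = 9 and x_2 = 0 → (3, 0)
  3x_1 + 4x_2 = 9 and x_1 = 0 → (0, 2.25)

Evaluating z = 7x_1 + x_2 at each vertex:
  (0, 0): z = 0
  (3, 0): z = 21
  (0, 2.25): z = 2.25

The maximum is at (3, 0) with z = 21.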